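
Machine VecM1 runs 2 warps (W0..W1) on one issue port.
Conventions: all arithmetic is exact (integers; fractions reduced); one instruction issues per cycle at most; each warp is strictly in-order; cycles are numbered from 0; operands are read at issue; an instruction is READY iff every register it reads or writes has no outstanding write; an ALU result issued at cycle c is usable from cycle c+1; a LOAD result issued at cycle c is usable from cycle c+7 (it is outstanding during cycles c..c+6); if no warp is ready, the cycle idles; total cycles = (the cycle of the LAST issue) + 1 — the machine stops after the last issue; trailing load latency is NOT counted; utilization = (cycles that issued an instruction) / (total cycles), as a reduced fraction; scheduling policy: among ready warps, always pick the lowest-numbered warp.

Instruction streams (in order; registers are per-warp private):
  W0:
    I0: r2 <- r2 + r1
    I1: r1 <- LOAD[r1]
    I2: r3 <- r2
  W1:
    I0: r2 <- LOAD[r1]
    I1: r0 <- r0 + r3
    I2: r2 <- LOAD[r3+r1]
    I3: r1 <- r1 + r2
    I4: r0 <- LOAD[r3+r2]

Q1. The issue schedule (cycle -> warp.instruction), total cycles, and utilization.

cycle 0: W0.I0
cycle 1: W0.I1
cycle 2: W0.I2
cycle 3: W1.I0
cycle 4: W1.I1
cycle 5: idle
cycle 6: idle
cycle 7: idle
cycle 8: idle
cycle 9: idle
cycle 10: W1.I2
cycle 11: idle
cycle 12: idle
cycle 13: idle
cycle 14: idle
cycle 15: idle
cycle 16: idle
cycle 17: W1.I3
cycle 18: W1.I4

Answer: 19 cycles, utilization 8/19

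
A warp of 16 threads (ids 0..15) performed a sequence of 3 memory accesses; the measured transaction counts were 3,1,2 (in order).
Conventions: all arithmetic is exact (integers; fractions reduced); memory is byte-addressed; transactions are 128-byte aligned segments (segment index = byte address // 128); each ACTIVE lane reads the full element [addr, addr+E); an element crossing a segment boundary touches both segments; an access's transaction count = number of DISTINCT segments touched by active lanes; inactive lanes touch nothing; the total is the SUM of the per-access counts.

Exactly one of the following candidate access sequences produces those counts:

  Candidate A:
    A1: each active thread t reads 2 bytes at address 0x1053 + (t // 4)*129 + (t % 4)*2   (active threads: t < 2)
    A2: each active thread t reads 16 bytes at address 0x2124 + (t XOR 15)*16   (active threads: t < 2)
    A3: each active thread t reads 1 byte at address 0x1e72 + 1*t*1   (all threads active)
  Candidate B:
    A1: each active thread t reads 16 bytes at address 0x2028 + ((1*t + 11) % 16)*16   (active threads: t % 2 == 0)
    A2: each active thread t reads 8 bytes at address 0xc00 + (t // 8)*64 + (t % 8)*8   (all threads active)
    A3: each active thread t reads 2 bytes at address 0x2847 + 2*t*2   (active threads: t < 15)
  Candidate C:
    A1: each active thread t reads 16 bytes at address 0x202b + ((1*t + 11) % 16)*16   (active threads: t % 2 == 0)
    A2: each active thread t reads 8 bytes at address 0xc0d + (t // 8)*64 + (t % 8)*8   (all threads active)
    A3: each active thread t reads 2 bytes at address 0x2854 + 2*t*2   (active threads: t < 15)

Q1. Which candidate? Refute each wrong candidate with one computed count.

A: A1 gives 1 transaction, not 3
C: A2 gives 2 transactions, not 1
B: all counts match (3,1,2)

Answer: B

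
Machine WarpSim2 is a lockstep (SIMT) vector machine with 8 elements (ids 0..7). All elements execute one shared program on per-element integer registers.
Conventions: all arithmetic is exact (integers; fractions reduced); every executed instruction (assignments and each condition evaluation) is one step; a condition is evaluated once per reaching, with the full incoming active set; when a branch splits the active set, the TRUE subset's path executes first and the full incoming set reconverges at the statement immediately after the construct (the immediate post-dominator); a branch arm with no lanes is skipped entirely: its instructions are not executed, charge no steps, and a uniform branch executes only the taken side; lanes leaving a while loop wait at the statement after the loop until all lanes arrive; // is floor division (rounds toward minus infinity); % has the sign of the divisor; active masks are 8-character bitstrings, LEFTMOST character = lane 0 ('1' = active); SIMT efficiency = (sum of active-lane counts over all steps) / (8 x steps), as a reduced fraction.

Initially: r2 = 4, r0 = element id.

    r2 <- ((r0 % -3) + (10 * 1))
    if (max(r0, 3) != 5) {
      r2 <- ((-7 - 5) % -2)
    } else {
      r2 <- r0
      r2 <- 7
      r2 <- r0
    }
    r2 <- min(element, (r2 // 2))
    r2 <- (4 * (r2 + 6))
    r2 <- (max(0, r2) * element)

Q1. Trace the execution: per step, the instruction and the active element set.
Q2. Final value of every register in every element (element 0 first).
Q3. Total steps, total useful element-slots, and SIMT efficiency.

step 0: r2 <- ((r0 % -3) + (10 * 1)) 11111111
step 1: eval (max(r0, 3) != 5)       11111111
step 2: r2 <- ((-7 - 5) % -2)        11111011
step 3: r2 <- r0                     00000100
step 4: r2 <- 7                      00000100
step 5: r2 <- r0                     00000100
step 6: r2 <- min(element, (r2 // 2)) 11111111
step 7: r2 <- (4 * (r2 + 6))         11111111
step 8: r2 <- (max(0, r2) * element) 11111111

Answer: 9 steps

r2: 0,24,48,72,96,160,144,168
r0: 0,1,2,3,4,5,6,7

steps = 9; useful = 50; efficiency = 50/72 = 25/36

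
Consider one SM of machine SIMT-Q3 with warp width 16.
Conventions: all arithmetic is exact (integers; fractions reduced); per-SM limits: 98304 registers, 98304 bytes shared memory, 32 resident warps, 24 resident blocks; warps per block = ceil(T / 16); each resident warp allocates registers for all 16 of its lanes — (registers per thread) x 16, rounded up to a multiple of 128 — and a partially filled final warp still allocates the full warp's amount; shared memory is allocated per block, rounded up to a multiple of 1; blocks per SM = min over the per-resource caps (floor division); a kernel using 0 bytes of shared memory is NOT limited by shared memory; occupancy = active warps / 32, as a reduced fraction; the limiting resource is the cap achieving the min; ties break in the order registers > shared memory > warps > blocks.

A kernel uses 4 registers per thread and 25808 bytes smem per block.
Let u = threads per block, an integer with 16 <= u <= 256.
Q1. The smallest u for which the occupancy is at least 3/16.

Answer: u = 17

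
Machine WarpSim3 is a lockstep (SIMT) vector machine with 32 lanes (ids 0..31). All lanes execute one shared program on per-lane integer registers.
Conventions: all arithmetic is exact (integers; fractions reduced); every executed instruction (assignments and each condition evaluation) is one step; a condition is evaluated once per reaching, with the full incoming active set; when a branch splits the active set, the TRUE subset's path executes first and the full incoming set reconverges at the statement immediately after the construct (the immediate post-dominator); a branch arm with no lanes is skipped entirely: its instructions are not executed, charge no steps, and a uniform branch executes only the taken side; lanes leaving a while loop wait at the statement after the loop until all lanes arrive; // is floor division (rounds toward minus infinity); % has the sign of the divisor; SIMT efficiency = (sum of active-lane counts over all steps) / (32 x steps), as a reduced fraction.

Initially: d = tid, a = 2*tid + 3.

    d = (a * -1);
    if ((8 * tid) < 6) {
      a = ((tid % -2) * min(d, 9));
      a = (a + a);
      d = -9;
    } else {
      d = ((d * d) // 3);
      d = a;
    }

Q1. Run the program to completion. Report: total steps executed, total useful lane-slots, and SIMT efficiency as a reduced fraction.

Answer: 7 steps, 129 useful, 129/224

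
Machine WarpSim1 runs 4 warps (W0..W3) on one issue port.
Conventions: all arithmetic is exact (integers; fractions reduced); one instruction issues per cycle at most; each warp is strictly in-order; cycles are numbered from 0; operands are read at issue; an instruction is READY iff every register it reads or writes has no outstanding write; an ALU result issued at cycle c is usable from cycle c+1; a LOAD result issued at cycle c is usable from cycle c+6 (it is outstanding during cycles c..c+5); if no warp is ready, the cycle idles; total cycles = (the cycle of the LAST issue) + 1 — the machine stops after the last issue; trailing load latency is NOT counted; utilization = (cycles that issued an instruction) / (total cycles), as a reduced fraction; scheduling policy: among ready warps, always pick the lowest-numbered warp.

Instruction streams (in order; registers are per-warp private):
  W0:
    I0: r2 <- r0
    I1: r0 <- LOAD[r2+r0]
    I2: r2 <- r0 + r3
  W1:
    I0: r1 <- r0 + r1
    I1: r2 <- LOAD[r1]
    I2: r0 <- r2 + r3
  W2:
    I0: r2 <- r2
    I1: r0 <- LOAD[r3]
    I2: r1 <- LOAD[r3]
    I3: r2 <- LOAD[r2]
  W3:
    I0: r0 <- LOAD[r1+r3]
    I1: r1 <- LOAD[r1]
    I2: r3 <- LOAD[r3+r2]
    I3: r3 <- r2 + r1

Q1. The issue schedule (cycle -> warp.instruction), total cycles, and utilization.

cycle 0: W0.I0
cycle 1: W0.I1
cycle 2: W1.I0
cycle 3: W1.I1
cycle 4: W2.I0
cycle 5: W2.I1
cycle 6: W2.I2
cycle 7: W0.I2
cycle 8: W2.I3
cycle 9: W1.I2
cycle 10: W3.I0
cycle 11: W3.I1
cycle 12: W3.I2
cycle 13: idle
cycle 14: idle
cycle 15: idle
cycle 16: idle
cycle 17: idle
cycle 18: W3.I3

Answer: 19 cycles, utilization 14/19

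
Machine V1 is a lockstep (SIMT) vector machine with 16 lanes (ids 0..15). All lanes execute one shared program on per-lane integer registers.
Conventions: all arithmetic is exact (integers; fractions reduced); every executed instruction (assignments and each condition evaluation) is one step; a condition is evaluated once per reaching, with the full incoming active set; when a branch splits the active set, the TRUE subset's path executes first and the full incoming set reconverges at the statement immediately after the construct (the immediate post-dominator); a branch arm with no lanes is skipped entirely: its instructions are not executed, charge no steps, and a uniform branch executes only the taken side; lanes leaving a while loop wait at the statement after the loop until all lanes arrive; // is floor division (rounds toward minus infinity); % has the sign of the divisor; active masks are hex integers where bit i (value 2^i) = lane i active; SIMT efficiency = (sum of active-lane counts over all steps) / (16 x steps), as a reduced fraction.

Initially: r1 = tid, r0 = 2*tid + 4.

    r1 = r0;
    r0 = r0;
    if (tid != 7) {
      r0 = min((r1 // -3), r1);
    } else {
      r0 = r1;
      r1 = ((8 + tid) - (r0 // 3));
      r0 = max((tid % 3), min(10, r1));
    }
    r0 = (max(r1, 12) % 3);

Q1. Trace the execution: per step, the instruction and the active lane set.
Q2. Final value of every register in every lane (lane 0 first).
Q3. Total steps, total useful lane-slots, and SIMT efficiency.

step 0: r1 <- r0                     0xffff
step 1: r0 <- r0                     0xffff
step 2: eval (tid != 7)              0xffff
step 3: r0 <- min((r1 // -3), r1)    0xff7f
step 4: r0 <- r1                     0x0080
step 5: r1 <- ((8 + tid) - (r0 // 3)) 0x0080
step 6: r0 <- max((tid % 3), min(10, r1)) 0x0080
step 7: r0 <- (max(r1, 12) % 3)      0xffff

Answer: 8 steps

r1: 4,6,8,10,12,14,16,9,20,22,24,26,28,30,32,34
r0: 0,0,0,0,0,2,1,0,2,1,0,2,1,0,2,1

steps = 8; useful = 82; efficiency = 82/128 = 41/64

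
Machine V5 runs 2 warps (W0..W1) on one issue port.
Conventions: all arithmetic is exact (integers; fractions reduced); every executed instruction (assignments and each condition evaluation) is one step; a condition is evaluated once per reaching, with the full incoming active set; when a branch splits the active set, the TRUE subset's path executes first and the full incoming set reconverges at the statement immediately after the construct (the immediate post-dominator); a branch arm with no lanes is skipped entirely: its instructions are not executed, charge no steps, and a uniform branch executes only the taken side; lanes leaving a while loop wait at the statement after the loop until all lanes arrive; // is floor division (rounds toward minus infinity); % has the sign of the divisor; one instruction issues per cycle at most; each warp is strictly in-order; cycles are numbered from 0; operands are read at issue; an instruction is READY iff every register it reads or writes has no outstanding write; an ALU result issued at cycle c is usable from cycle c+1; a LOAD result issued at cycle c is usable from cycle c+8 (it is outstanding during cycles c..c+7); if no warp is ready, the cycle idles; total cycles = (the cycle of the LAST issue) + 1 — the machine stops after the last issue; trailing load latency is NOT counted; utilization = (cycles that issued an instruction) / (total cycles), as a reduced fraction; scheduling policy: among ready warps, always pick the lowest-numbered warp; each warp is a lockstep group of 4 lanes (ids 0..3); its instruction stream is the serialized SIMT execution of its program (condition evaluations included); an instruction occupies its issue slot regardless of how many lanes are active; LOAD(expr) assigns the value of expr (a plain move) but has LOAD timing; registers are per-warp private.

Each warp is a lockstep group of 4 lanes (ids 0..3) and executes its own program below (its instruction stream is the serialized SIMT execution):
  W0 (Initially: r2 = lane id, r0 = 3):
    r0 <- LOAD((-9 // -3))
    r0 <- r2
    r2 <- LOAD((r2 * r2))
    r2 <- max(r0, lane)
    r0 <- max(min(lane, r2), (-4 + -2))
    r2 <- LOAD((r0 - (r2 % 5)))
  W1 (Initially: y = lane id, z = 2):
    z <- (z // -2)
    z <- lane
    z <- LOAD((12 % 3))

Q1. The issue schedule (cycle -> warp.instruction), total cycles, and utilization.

cycle 0: W0.I0
cycle 1: W1.I0
cycle 2: W1.I1
cycle 3: W1.I2
cycle 4: idle
cycle 5: idle
cycle 6: idle
cycle 7: idle
cycle 8: W0.I1
cycle 9: W0.I2
cycle 10: idle
cycle 11: idle
cycle 12: idle
cycle 13: idle
cycle 14: idle
cycle 15: idle
cycle 16: idle
cycle 17: W0.I3
cycle 18: W0.I4
cycle 19: W0.I5

Answer: 20 cycles, utilization 9/20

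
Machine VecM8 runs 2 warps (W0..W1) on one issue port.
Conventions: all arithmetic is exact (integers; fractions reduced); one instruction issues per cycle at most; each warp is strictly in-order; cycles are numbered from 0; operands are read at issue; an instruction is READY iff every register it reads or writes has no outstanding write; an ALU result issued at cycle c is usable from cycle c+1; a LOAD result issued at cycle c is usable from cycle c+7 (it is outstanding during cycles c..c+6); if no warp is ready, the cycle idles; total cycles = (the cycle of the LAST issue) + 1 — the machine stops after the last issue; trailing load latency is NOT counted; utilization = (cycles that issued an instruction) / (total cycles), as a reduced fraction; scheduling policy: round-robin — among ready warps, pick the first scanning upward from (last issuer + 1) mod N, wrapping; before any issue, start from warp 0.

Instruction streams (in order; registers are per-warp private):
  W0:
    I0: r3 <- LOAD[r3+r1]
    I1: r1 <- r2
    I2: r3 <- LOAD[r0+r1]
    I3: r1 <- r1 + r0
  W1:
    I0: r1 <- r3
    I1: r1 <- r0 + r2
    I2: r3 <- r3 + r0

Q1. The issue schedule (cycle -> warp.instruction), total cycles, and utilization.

cycle 0: W0.I0
cycle 1: W1.I0
cycle 2: W0.I1
cycle 3: W1.I1
cycle 4: W1.I2
cycle 5: idle
cycle 6: idle
cycle 7: W0.I2
cycle 8: W0.I3

Answer: 9 cycles, utilization 7/9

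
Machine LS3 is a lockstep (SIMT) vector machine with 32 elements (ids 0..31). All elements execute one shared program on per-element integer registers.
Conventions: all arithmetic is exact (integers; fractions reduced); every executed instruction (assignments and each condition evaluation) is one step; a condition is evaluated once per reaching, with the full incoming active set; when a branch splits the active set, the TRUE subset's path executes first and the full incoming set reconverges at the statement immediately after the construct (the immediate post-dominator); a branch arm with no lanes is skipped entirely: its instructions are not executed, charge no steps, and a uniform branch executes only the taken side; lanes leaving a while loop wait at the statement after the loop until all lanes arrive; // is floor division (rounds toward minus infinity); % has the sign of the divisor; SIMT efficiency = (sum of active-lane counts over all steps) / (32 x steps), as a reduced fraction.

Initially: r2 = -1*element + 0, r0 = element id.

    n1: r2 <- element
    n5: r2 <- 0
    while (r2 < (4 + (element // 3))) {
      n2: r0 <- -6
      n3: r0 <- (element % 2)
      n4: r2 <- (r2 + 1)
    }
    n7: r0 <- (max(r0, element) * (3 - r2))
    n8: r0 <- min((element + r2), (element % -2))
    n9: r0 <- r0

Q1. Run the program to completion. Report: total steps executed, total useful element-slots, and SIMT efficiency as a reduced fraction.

Answer: 62 steps, 1324 useful, 331/496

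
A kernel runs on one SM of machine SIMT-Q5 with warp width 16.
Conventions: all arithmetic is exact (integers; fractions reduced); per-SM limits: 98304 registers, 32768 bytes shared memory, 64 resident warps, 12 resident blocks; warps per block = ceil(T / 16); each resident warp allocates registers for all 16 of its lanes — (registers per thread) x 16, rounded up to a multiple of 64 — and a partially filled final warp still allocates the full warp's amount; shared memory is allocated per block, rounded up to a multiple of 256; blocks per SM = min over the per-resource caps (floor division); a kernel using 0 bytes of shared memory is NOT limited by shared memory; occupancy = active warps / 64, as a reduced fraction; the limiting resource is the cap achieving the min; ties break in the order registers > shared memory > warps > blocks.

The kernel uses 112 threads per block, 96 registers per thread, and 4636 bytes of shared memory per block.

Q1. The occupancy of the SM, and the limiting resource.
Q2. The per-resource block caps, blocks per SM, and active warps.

Answer: occupancy 21/32, limited by shared memory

registers: 9 blocks
shared memory: 6 blocks
warps: 9 blocks
blocks: 12 blocks

Answer: 6 blocks, 42 active warps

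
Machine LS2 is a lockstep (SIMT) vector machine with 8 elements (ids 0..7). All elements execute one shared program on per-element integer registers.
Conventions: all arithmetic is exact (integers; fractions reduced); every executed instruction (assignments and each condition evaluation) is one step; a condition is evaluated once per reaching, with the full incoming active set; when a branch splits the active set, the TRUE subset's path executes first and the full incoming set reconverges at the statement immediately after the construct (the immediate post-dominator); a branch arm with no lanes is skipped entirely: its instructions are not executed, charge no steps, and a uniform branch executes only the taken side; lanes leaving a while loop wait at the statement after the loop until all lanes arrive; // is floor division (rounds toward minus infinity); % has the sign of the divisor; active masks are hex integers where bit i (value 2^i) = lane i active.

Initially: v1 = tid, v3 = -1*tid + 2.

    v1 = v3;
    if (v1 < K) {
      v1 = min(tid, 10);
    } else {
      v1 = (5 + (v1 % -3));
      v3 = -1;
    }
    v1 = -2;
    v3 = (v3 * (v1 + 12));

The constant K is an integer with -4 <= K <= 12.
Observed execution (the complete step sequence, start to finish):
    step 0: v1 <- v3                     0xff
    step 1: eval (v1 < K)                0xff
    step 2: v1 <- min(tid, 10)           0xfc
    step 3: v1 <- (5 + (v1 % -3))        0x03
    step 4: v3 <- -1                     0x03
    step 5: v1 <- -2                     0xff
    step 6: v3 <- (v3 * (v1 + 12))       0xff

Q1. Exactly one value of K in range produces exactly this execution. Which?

Answer: K = 1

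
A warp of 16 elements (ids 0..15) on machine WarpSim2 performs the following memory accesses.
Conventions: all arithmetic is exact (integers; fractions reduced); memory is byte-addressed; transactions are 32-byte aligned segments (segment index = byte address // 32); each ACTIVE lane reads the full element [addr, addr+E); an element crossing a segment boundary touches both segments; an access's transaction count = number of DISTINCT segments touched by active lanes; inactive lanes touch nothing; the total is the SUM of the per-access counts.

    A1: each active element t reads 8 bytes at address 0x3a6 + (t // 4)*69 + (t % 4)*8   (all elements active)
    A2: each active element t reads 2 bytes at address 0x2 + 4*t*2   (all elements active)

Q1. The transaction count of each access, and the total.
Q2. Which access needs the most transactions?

A1: 8 transactions
A2: 4 transactions

Answer: 8,4; total 12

Answer: A1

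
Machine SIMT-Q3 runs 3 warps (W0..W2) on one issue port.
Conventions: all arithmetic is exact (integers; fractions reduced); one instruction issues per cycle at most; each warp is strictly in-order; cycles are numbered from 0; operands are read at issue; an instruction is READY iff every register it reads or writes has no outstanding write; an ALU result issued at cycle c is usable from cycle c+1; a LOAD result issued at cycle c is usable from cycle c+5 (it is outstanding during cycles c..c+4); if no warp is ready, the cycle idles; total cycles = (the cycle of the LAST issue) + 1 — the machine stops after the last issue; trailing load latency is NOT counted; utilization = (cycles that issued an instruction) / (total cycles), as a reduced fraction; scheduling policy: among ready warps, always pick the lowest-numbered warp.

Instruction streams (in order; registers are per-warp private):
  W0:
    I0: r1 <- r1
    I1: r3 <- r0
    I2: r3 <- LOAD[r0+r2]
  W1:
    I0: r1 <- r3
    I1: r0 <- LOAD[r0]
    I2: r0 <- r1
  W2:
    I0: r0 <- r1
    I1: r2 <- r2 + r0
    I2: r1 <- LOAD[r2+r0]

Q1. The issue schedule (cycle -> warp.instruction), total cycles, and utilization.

cycle 0: W0.I0
cycle 1: W0.I1
cycle 2: W0.I2
cycle 3: W1.I0
cycle 4: W1.I1
cycle 5: W2.I0
cycle 6: W2.I1
cycle 7: W2.I2
cycle 8: idle
cycle 9: W1.I2

Answer: 10 cycles, utilization 9/10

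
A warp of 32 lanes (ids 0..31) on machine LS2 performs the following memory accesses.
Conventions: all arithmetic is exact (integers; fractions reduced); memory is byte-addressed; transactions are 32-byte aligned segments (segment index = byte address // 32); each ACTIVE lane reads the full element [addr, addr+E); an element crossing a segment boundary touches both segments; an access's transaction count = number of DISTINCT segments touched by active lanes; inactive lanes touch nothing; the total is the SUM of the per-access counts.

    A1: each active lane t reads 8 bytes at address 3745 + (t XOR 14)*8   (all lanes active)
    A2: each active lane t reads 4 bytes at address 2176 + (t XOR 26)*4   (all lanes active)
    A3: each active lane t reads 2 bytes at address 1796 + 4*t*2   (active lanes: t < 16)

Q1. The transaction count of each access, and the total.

A1: 9 transactions
A2: 4 transactions
A3: 4 transactions

Answer: 9,4,4; total 17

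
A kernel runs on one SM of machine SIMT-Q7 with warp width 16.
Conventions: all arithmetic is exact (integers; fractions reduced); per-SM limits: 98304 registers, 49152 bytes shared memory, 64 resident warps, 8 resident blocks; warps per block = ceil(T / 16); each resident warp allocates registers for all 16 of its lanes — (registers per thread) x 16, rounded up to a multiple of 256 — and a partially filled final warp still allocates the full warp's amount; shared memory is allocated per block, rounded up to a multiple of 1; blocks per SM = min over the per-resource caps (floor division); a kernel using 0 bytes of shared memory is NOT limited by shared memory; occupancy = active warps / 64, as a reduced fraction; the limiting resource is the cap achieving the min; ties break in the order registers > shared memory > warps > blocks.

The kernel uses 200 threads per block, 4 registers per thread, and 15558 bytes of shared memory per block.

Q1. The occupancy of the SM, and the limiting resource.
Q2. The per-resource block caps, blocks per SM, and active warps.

Answer: occupancy 39/64, limited by shared memory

registers: 29 blocks
shared memory: 3 blocks
warps: 4 blocks
blocks: 8 blocks

Answer: 3 blocks, 39 active warps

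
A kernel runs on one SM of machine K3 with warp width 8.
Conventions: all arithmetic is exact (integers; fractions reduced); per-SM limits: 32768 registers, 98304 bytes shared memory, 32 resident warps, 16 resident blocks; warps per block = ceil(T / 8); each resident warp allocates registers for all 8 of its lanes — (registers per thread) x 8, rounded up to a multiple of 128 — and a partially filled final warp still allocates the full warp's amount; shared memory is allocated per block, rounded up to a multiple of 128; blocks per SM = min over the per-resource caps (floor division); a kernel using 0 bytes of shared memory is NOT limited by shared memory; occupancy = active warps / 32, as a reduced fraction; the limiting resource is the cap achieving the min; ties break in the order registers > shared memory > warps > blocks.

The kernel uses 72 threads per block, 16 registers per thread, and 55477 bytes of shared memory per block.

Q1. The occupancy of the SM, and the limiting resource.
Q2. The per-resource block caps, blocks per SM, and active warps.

Answer: occupancy 9/32, limited by shared memory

registers: 28 blocks
shared memory: 1 block
warps: 3 blocks
blocks: 16 blocks

Answer: 1 block, 9 active warps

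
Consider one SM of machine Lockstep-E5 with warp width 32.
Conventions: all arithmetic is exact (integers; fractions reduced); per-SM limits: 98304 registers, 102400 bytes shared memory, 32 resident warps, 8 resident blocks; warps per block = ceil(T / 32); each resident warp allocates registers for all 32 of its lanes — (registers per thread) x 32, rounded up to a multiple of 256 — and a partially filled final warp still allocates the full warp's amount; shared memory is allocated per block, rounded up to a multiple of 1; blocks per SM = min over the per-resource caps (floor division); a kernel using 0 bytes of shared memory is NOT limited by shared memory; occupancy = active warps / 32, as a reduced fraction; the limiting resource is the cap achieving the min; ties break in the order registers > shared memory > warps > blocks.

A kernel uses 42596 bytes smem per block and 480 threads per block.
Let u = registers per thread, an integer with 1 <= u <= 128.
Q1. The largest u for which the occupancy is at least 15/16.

Answer: u = 96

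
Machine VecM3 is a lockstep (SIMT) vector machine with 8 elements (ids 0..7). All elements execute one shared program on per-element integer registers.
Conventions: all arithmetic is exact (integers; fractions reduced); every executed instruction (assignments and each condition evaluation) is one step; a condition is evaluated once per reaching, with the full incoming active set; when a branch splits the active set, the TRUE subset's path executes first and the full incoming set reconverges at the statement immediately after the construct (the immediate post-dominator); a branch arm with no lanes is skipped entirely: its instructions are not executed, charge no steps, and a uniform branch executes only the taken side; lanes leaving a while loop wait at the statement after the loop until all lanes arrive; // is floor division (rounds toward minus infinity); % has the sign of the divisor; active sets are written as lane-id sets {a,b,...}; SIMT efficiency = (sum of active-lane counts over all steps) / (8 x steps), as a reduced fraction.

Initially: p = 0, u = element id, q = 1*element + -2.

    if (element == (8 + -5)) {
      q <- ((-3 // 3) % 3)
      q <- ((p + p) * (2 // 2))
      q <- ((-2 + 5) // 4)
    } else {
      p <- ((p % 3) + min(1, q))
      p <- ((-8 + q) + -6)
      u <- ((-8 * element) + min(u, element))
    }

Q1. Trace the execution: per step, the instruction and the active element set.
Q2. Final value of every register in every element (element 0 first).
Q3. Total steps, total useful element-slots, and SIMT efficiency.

step 0: eval (element == (8 + -5))   {0,1,2,3,4,5,6,7}
step 1: q <- ((-3 // 3) % 3)         {3}
step 2: q <- ((p + p) * (2 // 2))    {3}
step 3: q <- ((-2 + 5) // 4)         {3}
step 4: p <- ((p % 3) + min(1, q))   {0,1,2,4,5,6,7}
step 5: p <- ((-8 + q) + -6)         {0,1,2,4,5,6,7}
step 6: u <- ((-8 * element) + min(u, element)) {0,1,2,4,5,6,7}

Answer: 7 steps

p: -16,-15,-14,0,-12,-11,-10,-9
u: 0,-7,-14,3,-28,-35,-42,-49
q: -2,-1,0,0,2,3,4,5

steps = 7; useful = 32; efficiency = 32/56 = 4/7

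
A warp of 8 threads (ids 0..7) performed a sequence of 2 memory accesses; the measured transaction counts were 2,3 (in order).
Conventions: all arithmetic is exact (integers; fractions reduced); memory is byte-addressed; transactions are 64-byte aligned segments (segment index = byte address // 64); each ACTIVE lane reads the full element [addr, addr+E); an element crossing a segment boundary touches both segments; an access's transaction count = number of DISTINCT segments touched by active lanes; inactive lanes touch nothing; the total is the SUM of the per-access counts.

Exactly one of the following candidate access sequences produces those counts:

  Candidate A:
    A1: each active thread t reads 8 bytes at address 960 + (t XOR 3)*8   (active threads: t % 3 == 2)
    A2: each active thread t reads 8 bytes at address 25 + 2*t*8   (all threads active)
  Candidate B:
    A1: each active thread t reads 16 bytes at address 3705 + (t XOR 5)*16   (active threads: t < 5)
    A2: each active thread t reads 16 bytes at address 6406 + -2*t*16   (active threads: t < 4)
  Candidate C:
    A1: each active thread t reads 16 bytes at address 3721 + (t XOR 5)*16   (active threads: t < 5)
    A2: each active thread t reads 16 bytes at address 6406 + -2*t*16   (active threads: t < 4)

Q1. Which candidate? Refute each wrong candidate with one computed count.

A: A1 gives 1 transaction, not 2
C: A1 gives 3 transactions, not 2
B: all counts match (2,3)

Answer: B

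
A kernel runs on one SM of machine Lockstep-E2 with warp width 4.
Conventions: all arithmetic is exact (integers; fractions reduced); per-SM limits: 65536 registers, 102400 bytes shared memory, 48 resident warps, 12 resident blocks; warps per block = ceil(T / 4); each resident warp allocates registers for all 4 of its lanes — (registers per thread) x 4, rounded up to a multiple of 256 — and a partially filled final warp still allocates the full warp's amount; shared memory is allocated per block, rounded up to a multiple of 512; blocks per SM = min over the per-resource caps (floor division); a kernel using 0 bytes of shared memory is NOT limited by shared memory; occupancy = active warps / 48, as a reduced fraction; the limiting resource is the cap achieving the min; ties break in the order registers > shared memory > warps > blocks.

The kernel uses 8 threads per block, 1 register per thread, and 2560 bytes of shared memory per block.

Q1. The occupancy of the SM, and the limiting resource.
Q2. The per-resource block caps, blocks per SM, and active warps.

Answer: occupancy 1/2, limited by blocks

registers: 128 blocks
shared memory: 40 blocks
warps: 24 blocks
blocks: 12 blocks

Answer: 12 blocks, 24 active warps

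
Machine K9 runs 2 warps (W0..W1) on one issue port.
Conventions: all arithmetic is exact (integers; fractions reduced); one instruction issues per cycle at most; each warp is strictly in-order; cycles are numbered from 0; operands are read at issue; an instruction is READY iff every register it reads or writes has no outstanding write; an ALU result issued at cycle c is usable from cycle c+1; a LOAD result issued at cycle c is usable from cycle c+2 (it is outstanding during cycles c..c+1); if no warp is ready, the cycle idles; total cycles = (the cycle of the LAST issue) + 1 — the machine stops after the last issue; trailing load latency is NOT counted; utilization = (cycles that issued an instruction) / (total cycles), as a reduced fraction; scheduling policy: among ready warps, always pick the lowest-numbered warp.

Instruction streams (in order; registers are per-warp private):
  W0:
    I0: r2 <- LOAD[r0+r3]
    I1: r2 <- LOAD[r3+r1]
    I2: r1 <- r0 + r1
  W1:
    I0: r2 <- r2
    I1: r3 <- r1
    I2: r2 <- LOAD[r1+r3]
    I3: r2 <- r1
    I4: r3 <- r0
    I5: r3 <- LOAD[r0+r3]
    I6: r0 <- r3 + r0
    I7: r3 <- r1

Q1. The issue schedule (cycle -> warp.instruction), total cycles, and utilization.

cycle 0: W0.I0
cycle 1: W1.I0
cycle 2: W0.I1
cycle 3: W0.I2
cycle 4: W1.I1
cycle 5: W1.I2
cycle 6: idle
cycle 7: W1.I3
cycle 8: W1.I4
cycle 9: W1.I5
cycle 10: idle
cycle 11: W1.I6
cycle 12: W1.I7

Answer: 13 cycles, utilization 11/13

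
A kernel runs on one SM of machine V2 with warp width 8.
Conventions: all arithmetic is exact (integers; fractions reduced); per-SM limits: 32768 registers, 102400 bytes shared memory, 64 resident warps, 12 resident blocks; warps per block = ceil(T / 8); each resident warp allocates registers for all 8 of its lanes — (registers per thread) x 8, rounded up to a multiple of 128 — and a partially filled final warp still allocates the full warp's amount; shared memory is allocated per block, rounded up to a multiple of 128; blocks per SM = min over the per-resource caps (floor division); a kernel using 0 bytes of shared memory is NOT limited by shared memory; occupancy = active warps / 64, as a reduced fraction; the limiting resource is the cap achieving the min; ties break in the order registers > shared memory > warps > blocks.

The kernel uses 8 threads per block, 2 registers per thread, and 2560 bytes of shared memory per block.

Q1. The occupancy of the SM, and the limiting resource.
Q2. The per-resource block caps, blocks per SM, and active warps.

Answer: occupancy 3/16, limited by blocks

registers: 256 blocks
shared memory: 40 blocks
warps: 64 blocks
blocks: 12 blocks

Answer: 12 blocks, 12 active warps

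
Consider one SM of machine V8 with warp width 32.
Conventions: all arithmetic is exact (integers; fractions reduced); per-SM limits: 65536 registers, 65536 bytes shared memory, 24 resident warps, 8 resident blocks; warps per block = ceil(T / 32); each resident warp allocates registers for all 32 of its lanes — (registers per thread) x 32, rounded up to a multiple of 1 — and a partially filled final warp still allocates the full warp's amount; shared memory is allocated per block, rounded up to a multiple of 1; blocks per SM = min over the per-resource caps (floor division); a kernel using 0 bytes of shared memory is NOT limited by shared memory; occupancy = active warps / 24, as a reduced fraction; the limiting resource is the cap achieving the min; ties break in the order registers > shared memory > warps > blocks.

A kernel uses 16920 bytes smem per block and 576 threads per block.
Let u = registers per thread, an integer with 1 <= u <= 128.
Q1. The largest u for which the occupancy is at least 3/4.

Answer: u = 113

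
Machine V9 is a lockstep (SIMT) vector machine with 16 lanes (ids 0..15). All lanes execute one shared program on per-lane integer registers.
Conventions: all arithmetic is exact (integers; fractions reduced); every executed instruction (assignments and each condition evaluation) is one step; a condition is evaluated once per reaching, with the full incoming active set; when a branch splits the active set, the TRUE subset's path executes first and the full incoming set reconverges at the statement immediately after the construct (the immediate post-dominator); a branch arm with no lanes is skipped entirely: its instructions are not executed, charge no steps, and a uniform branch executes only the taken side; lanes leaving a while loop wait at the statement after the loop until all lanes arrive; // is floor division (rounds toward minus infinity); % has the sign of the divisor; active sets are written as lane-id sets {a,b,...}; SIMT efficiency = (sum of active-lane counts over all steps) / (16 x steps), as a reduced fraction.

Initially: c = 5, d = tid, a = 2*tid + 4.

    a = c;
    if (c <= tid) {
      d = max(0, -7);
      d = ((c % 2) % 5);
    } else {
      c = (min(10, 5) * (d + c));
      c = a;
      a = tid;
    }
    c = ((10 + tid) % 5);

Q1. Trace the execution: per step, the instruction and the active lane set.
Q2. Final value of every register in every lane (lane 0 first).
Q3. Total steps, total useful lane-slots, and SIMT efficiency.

step 0: a <- c                       {0,1,2,3,4,5,6,7,8,9,10,11,12,13,14,15}
step 1: eval (c <= tid)              {0,1,2,3,4,5,6,7,8,9,10,11,12,13,14,15}
step 2: d <- max(0, -7)              {5,6,7,8,9,10,11,12,13,14,15}
step 3: d <- ((c % 2) % 5)           {5,6,7,8,9,10,11,12,13,14,15}
step 4: c <- (min(10, 5) * (d + c))  {0,1,2,3,4}
step 5: c <- a                       {0,1,2,3,4}
step 6: a <- tid                     {0,1,2,3,4}
step 7: c <- ((10 + tid) % 5)        {0,1,2,3,4,5,6,7,8,9,10,11,12,13,14,15}

Answer: 8 steps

c: 0,1,2,3,4,0,1,2,3,4,0,1,2,3,4,0
d: 0,1,2,3,4,1,1,1,1,1,1,1,1,1,1,1
a: 0,1,2,3,4,5,5,5,5,5,5,5,5,5,5,5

steps = 8; useful = 85; efficiency = 85/128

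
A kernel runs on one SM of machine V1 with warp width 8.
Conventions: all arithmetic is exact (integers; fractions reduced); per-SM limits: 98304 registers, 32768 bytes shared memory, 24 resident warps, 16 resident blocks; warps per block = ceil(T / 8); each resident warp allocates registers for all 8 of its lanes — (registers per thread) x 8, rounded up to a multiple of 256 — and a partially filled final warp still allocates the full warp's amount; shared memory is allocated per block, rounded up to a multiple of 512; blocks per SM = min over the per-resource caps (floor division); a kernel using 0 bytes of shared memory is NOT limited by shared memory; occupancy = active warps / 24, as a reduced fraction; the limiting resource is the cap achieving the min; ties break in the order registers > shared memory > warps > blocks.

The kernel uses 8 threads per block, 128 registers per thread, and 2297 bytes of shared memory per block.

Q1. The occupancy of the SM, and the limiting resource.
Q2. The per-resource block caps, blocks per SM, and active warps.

Answer: occupancy 1/2, limited by shared memory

registers: 96 blocks
shared memory: 12 blocks
warps: 24 blocks
blocks: 16 blocks

Answer: 12 blocks, 12 active warps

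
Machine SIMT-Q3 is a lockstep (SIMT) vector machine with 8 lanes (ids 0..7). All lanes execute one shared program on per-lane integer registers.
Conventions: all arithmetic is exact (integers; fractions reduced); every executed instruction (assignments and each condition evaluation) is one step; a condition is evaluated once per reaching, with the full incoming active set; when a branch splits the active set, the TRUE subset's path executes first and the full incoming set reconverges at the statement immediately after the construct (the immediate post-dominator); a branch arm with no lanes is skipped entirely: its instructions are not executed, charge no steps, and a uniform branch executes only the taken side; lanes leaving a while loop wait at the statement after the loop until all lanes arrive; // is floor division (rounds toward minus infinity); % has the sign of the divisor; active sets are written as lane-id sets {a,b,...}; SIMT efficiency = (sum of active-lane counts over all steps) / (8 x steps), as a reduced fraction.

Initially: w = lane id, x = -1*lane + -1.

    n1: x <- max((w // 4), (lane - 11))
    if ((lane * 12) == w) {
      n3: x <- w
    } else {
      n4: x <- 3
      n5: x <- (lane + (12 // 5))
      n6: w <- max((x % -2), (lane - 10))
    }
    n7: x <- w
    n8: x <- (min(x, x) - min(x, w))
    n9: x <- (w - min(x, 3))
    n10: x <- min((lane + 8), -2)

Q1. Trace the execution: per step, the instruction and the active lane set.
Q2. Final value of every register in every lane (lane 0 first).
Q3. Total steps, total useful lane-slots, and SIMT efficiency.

step 0: x <- max((w // 4), (lane - 11)) {0,1,2,3,4,5,6,7}
step 1: eval ((lane * 12) == w)      {0,1,2,3,4,5,6,7}
step 2: x <- w                       {0}
step 3: x <- 3                       {1,2,3,4,5,6,7}
step 4: x <- (lane + (12 // 5))      {1,2,3,4,5,6,7}
step 5: w <- max((x % -2), (lane - 10)) {1,2,3,4,5,6,7}
step 6: x <- w                       {0,1,2,3,4,5,6,7}
step 7: x <- (min(x, x) - min(x, w)) {0,1,2,3,4,5,6,7}
step 8: x <- (w - min(x, 3))         {0,1,2,3,4,5,6,7}
step 9: x <- min((lane + 8), -2)     {0,1,2,3,4,5,6,7}

Answer: 10 steps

w: 0,-1,0,-1,0,-1,0,-1
x: -2,-2,-2,-2,-2,-2,-2,-2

steps = 10; useful = 70; efficiency = 70/80 = 7/8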